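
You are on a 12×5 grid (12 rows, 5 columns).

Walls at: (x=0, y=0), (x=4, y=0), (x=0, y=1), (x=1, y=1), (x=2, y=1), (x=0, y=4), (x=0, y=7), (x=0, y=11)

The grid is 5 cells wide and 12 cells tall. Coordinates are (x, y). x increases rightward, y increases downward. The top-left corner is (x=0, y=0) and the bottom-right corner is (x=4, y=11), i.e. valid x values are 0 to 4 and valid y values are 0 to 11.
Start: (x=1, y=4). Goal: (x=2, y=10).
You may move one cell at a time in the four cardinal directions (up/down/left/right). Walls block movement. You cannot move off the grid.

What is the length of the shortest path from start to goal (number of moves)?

Answer: Shortest path length: 7

Derivation:
BFS from (x=1, y=4) until reaching (x=2, y=10):
  Distance 0: (x=1, y=4)
  Distance 1: (x=1, y=3), (x=2, y=4), (x=1, y=5)
  Distance 2: (x=1, y=2), (x=0, y=3), (x=2, y=3), (x=3, y=4), (x=0, y=5), (x=2, y=5), (x=1, y=6)
  Distance 3: (x=0, y=2), (x=2, y=2), (x=3, y=3), (x=4, y=4), (x=3, y=5), (x=0, y=6), (x=2, y=6), (x=1, y=7)
  Distance 4: (x=3, y=2), (x=4, y=3), (x=4, y=5), (x=3, y=6), (x=2, y=7), (x=1, y=8)
  Distance 5: (x=3, y=1), (x=4, y=2), (x=4, y=6), (x=3, y=7), (x=0, y=8), (x=2, y=8), (x=1, y=9)
  Distance 6: (x=3, y=0), (x=4, y=1), (x=4, y=7), (x=3, y=8), (x=0, y=9), (x=2, y=9), (x=1, y=10)
  Distance 7: (x=2, y=0), (x=4, y=8), (x=3, y=9), (x=0, y=10), (x=2, y=10), (x=1, y=11)  <- goal reached here
One shortest path (7 moves): (x=1, y=4) -> (x=2, y=4) -> (x=2, y=5) -> (x=2, y=6) -> (x=2, y=7) -> (x=2, y=8) -> (x=2, y=9) -> (x=2, y=10)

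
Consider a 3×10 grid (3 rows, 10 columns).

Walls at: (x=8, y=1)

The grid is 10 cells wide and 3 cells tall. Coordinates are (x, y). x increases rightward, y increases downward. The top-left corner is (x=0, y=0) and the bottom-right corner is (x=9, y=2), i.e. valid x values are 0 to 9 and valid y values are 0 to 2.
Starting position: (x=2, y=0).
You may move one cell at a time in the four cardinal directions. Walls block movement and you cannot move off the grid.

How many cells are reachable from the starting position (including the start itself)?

Answer: Reachable cells: 29

Derivation:
BFS flood-fill from (x=2, y=0):
  Distance 0: (x=2, y=0)
  Distance 1: (x=1, y=0), (x=3, y=0), (x=2, y=1)
  Distance 2: (x=0, y=0), (x=4, y=0), (x=1, y=1), (x=3, y=1), (x=2, y=2)
  Distance 3: (x=5, y=0), (x=0, y=1), (x=4, y=1), (x=1, y=2), (x=3, y=2)
  Distance 4: (x=6, y=0), (x=5, y=1), (x=0, y=2), (x=4, y=2)
  Distance 5: (x=7, y=0), (x=6, y=1), (x=5, y=2)
  Distance 6: (x=8, y=0), (x=7, y=1), (x=6, y=2)
  Distance 7: (x=9, y=0), (x=7, y=2)
  Distance 8: (x=9, y=1), (x=8, y=2)
  Distance 9: (x=9, y=2)
Total reachable: 29 (grid has 29 open cells total)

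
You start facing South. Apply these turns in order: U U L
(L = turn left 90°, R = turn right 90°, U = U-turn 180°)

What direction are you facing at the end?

Start: South
  U (U-turn (180°)) -> North
  U (U-turn (180°)) -> South
  L (left (90° counter-clockwise)) -> East
Final: East

Answer: Final heading: East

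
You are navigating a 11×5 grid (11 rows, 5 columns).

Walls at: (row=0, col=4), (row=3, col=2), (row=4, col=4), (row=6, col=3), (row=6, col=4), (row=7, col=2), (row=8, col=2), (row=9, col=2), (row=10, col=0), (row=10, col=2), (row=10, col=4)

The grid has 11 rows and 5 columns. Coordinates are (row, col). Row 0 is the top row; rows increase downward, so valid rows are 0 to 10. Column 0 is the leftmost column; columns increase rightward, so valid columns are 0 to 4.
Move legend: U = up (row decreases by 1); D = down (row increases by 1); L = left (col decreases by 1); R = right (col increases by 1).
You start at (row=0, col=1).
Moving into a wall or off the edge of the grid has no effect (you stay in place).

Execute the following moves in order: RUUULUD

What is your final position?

Answer: Final position: (row=1, col=1)

Derivation:
Start: (row=0, col=1)
  R (right): (row=0, col=1) -> (row=0, col=2)
  [×3]U (up): blocked, stay at (row=0, col=2)
  L (left): (row=0, col=2) -> (row=0, col=1)
  U (up): blocked, stay at (row=0, col=1)
  D (down): (row=0, col=1) -> (row=1, col=1)
Final: (row=1, col=1)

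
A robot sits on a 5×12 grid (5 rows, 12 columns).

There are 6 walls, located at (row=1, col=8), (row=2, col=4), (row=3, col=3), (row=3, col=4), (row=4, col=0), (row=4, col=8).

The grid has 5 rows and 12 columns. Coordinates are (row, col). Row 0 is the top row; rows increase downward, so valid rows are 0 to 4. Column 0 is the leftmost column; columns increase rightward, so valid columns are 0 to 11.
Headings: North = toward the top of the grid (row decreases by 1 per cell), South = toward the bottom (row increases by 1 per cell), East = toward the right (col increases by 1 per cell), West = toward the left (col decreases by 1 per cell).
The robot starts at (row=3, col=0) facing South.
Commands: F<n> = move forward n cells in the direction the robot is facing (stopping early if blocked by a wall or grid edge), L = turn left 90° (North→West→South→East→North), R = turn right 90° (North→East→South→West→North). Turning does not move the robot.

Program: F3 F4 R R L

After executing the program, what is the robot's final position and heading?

Answer: Final position: (row=3, col=0), facing West

Derivation:
Start: (row=3, col=0), facing South
  F3: move forward 0/3 (blocked), now at (row=3, col=0)
  F4: move forward 0/4 (blocked), now at (row=3, col=0)
  R: turn right, now facing West
  R: turn right, now facing North
  L: turn left, now facing West
Final: (row=3, col=0), facing West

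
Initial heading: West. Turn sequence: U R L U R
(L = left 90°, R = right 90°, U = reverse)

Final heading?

Answer: Final heading: North

Derivation:
Start: West
  U (U-turn (180°)) -> East
  R (right (90° clockwise)) -> South
  L (left (90° counter-clockwise)) -> East
  U (U-turn (180°)) -> West
  R (right (90° clockwise)) -> North
Final: North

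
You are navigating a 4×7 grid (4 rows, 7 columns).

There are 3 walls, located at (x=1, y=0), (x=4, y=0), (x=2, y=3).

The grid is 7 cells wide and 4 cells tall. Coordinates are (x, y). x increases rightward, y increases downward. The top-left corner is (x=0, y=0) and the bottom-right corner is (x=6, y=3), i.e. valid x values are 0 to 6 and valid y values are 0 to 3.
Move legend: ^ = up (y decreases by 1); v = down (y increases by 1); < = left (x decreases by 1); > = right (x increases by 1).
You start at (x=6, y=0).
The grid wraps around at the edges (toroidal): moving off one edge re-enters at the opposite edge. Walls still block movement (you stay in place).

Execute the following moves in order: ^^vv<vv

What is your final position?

Start: (x=6, y=0)
  ^ (up): (x=6, y=0) -> (x=6, y=3)
  ^ (up): (x=6, y=3) -> (x=6, y=2)
  v (down): (x=6, y=2) -> (x=6, y=3)
  v (down): (x=6, y=3) -> (x=6, y=0)
  < (left): (x=6, y=0) -> (x=5, y=0)
  v (down): (x=5, y=0) -> (x=5, y=1)
  v (down): (x=5, y=1) -> (x=5, y=2)
Final: (x=5, y=2)

Answer: Final position: (x=5, y=2)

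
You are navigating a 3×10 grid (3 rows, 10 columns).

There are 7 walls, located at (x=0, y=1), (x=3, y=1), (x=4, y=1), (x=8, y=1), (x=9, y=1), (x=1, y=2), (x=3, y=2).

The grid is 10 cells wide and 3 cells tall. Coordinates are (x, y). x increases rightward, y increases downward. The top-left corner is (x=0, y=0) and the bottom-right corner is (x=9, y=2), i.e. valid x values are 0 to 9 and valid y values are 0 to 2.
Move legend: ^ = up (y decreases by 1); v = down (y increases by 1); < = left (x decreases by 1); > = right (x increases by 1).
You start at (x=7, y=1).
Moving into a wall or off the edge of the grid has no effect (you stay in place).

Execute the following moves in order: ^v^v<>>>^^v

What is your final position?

Start: (x=7, y=1)
  ^ (up): (x=7, y=1) -> (x=7, y=0)
  v (down): (x=7, y=0) -> (x=7, y=1)
  ^ (up): (x=7, y=1) -> (x=7, y=0)
  v (down): (x=7, y=0) -> (x=7, y=1)
  < (left): (x=7, y=1) -> (x=6, y=1)
  > (right): (x=6, y=1) -> (x=7, y=1)
  > (right): blocked, stay at (x=7, y=1)
  > (right): blocked, stay at (x=7, y=1)
  ^ (up): (x=7, y=1) -> (x=7, y=0)
  ^ (up): blocked, stay at (x=7, y=0)
  v (down): (x=7, y=0) -> (x=7, y=1)
Final: (x=7, y=1)

Answer: Final position: (x=7, y=1)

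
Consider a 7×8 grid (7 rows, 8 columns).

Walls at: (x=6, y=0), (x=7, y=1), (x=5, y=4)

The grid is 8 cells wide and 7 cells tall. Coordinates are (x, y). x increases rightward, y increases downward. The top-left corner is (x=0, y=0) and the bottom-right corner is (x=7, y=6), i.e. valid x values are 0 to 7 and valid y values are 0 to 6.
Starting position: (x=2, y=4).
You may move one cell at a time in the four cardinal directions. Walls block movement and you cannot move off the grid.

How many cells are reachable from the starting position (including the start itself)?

BFS flood-fill from (x=2, y=4):
  Distance 0: (x=2, y=4)
  Distance 1: (x=2, y=3), (x=1, y=4), (x=3, y=4), (x=2, y=5)
  Distance 2: (x=2, y=2), (x=1, y=3), (x=3, y=3), (x=0, y=4), (x=4, y=4), (x=1, y=5), (x=3, y=5), (x=2, y=6)
  Distance 3: (x=2, y=1), (x=1, y=2), (x=3, y=2), (x=0, y=3), (x=4, y=3), (x=0, y=5), (x=4, y=5), (x=1, y=6), (x=3, y=6)
  Distance 4: (x=2, y=0), (x=1, y=1), (x=3, y=1), (x=0, y=2), (x=4, y=2), (x=5, y=3), (x=5, y=5), (x=0, y=6), (x=4, y=6)
  Distance 5: (x=1, y=0), (x=3, y=0), (x=0, y=1), (x=4, y=1), (x=5, y=2), (x=6, y=3), (x=6, y=5), (x=5, y=6)
  Distance 6: (x=0, y=0), (x=4, y=0), (x=5, y=1), (x=6, y=2), (x=7, y=3), (x=6, y=4), (x=7, y=5), (x=6, y=6)
  Distance 7: (x=5, y=0), (x=6, y=1), (x=7, y=2), (x=7, y=4), (x=7, y=6)
Total reachable: 52 (grid has 53 open cells total)

Answer: Reachable cells: 52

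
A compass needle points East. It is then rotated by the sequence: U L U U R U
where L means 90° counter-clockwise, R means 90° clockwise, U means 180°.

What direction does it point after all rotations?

Answer: Final heading: East

Derivation:
Start: East
  U (U-turn (180°)) -> West
  L (left (90° counter-clockwise)) -> South
  U (U-turn (180°)) -> North
  U (U-turn (180°)) -> South
  R (right (90° clockwise)) -> West
  U (U-turn (180°)) -> East
Final: East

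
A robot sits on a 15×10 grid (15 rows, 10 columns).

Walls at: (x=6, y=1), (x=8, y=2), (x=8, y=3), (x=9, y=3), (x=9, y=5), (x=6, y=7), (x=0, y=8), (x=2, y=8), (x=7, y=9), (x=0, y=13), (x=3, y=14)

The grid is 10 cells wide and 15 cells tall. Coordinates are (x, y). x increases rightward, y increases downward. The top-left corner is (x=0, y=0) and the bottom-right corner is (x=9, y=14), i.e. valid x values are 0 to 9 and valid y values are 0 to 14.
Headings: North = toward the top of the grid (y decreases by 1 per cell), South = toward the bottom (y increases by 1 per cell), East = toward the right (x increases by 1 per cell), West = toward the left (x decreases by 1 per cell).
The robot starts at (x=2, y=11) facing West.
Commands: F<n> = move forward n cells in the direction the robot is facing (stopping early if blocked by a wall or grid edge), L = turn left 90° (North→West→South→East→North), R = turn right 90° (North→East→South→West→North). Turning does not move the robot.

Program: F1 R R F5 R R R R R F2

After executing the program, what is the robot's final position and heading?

Start: (x=2, y=11), facing West
  F1: move forward 1, now at (x=1, y=11)
  R: turn right, now facing North
  R: turn right, now facing East
  F5: move forward 5, now at (x=6, y=11)
  R: turn right, now facing South
  R: turn right, now facing West
  R: turn right, now facing North
  R: turn right, now facing East
  R: turn right, now facing South
  F2: move forward 2, now at (x=6, y=13)
Final: (x=6, y=13), facing South

Answer: Final position: (x=6, y=13), facing South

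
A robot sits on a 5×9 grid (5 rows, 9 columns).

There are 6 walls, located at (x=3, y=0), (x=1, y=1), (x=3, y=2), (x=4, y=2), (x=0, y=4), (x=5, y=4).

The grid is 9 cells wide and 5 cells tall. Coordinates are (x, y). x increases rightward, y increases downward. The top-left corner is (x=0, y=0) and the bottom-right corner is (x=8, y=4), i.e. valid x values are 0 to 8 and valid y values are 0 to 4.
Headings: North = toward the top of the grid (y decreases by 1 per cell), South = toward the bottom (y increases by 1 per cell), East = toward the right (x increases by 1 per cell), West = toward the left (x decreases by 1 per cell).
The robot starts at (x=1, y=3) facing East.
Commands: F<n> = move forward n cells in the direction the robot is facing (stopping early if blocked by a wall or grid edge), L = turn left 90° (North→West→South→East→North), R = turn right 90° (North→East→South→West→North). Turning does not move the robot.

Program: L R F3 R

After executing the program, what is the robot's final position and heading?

Answer: Final position: (x=4, y=3), facing South

Derivation:
Start: (x=1, y=3), facing East
  L: turn left, now facing North
  R: turn right, now facing East
  F3: move forward 3, now at (x=4, y=3)
  R: turn right, now facing South
Final: (x=4, y=3), facing South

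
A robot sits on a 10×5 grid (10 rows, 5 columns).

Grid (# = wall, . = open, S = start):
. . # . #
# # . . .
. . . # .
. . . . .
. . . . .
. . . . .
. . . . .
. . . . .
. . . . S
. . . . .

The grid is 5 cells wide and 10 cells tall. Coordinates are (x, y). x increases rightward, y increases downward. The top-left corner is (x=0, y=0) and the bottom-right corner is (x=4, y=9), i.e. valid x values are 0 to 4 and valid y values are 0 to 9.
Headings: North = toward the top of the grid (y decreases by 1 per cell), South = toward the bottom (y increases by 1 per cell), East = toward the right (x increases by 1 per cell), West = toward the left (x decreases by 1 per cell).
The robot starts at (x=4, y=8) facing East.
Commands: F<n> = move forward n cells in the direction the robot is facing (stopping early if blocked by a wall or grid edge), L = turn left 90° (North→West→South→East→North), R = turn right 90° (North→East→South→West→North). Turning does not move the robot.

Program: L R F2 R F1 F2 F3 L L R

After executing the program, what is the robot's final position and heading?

Answer: Final position: (x=4, y=9), facing East

Derivation:
Start: (x=4, y=8), facing East
  L: turn left, now facing North
  R: turn right, now facing East
  F2: move forward 0/2 (blocked), now at (x=4, y=8)
  R: turn right, now facing South
  F1: move forward 1, now at (x=4, y=9)
  F2: move forward 0/2 (blocked), now at (x=4, y=9)
  F3: move forward 0/3 (blocked), now at (x=4, y=9)
  L: turn left, now facing East
  L: turn left, now facing North
  R: turn right, now facing East
Final: (x=4, y=9), facing East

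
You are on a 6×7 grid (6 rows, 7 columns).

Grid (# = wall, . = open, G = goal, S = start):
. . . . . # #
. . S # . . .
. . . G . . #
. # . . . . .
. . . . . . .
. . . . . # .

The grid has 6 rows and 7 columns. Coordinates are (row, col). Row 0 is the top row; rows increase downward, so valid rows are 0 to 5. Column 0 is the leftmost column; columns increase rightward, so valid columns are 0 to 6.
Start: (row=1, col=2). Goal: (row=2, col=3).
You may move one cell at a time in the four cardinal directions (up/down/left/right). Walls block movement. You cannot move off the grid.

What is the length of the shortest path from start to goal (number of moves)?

Answer: Shortest path length: 2

Derivation:
BFS from (row=1, col=2) until reaching (row=2, col=3):
  Distance 0: (row=1, col=2)
  Distance 1: (row=0, col=2), (row=1, col=1), (row=2, col=2)
  Distance 2: (row=0, col=1), (row=0, col=3), (row=1, col=0), (row=2, col=1), (row=2, col=3), (row=3, col=2)  <- goal reached here
One shortest path (2 moves): (row=1, col=2) -> (row=2, col=2) -> (row=2, col=3)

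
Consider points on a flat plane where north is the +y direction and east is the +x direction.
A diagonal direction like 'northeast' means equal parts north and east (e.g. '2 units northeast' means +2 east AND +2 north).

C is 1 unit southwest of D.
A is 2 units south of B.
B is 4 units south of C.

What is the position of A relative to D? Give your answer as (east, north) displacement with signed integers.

Place D at the origin (east=0, north=0).
  C is 1 unit southwest of D: delta (east=-1, north=-1); C at (east=-1, north=-1).
  B is 4 units south of C: delta (east=+0, north=-4); B at (east=-1, north=-5).
  A is 2 units south of B: delta (east=+0, north=-2); A at (east=-1, north=-7).
Therefore A relative to D: (east=-1, north=-7).

Answer: A is at (east=-1, north=-7) relative to D.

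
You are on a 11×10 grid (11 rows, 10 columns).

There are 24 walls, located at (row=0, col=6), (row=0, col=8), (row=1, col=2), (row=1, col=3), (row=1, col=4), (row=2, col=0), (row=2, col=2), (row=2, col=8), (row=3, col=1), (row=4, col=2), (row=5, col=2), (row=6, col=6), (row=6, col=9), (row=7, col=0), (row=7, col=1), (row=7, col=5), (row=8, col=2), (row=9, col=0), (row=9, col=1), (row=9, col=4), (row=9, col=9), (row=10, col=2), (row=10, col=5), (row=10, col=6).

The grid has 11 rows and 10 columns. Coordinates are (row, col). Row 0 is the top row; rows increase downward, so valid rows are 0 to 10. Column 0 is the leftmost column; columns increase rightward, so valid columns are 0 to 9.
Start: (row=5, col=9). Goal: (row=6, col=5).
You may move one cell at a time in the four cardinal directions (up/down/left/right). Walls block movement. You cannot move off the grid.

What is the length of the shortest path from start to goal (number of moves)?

BFS from (row=5, col=9) until reaching (row=6, col=5):
  Distance 0: (row=5, col=9)
  Distance 1: (row=4, col=9), (row=5, col=8)
  Distance 2: (row=3, col=9), (row=4, col=8), (row=5, col=7), (row=6, col=8)
  Distance 3: (row=2, col=9), (row=3, col=8), (row=4, col=7), (row=5, col=6), (row=6, col=7), (row=7, col=8)
  Distance 4: (row=1, col=9), (row=3, col=7), (row=4, col=6), (row=5, col=5), (row=7, col=7), (row=7, col=9), (row=8, col=8)
  Distance 5: (row=0, col=9), (row=1, col=8), (row=2, col=7), (row=3, col=6), (row=4, col=5), (row=5, col=4), (row=6, col=5), (row=7, col=6), (row=8, col=7), (row=8, col=9), (row=9, col=8)  <- goal reached here
One shortest path (5 moves): (row=5, col=9) -> (row=5, col=8) -> (row=5, col=7) -> (row=5, col=6) -> (row=5, col=5) -> (row=6, col=5)

Answer: Shortest path length: 5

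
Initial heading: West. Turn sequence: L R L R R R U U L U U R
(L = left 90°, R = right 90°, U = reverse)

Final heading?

Start: West
  L (left (90° counter-clockwise)) -> South
  R (right (90° clockwise)) -> West
  L (left (90° counter-clockwise)) -> South
  R (right (90° clockwise)) -> West
  R (right (90° clockwise)) -> North
  R (right (90° clockwise)) -> East
  U (U-turn (180°)) -> West
  U (U-turn (180°)) -> East
  L (left (90° counter-clockwise)) -> North
  U (U-turn (180°)) -> South
  U (U-turn (180°)) -> North
  R (right (90° clockwise)) -> East
Final: East

Answer: Final heading: East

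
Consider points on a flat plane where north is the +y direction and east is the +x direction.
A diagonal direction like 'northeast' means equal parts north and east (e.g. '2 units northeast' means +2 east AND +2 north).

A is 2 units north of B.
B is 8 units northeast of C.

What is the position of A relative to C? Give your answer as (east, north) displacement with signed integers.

Place C at the origin (east=0, north=0).
  B is 8 units northeast of C: delta (east=+8, north=+8); B at (east=8, north=8).
  A is 2 units north of B: delta (east=+0, north=+2); A at (east=8, north=10).
Therefore A relative to C: (east=8, north=10).

Answer: A is at (east=8, north=10) relative to C.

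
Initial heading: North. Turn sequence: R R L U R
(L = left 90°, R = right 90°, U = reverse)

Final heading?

Answer: Final heading: North

Derivation:
Start: North
  R (right (90° clockwise)) -> East
  R (right (90° clockwise)) -> South
  L (left (90° counter-clockwise)) -> East
  U (U-turn (180°)) -> West
  R (right (90° clockwise)) -> North
Final: North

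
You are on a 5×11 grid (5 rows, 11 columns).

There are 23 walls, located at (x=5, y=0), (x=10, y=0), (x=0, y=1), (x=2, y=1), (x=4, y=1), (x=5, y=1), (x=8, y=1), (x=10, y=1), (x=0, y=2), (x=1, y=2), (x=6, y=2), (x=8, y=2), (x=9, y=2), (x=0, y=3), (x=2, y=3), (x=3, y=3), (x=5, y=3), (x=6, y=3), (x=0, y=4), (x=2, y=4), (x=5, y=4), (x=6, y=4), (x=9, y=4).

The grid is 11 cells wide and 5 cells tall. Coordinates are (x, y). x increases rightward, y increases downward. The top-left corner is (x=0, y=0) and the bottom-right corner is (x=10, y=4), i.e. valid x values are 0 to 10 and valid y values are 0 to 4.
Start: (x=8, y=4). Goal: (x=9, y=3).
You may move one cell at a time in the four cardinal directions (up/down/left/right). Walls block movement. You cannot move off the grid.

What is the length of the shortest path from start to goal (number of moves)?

BFS from (x=8, y=4) until reaching (x=9, y=3):
  Distance 0: (x=8, y=4)
  Distance 1: (x=8, y=3), (x=7, y=4)
  Distance 2: (x=7, y=3), (x=9, y=3)  <- goal reached here
One shortest path (2 moves): (x=8, y=4) -> (x=8, y=3) -> (x=9, y=3)

Answer: Shortest path length: 2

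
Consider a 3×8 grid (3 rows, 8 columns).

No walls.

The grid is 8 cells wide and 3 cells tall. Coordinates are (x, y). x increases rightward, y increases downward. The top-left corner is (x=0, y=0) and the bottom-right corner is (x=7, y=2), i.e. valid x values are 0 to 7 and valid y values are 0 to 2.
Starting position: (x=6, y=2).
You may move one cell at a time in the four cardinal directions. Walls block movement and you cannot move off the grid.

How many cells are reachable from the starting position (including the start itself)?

Answer: Reachable cells: 24

Derivation:
BFS flood-fill from (x=6, y=2):
  Distance 0: (x=6, y=2)
  Distance 1: (x=6, y=1), (x=5, y=2), (x=7, y=2)
  Distance 2: (x=6, y=0), (x=5, y=1), (x=7, y=1), (x=4, y=2)
  Distance 3: (x=5, y=0), (x=7, y=0), (x=4, y=1), (x=3, y=2)
  Distance 4: (x=4, y=0), (x=3, y=1), (x=2, y=2)
  Distance 5: (x=3, y=0), (x=2, y=1), (x=1, y=2)
  Distance 6: (x=2, y=0), (x=1, y=1), (x=0, y=2)
  Distance 7: (x=1, y=0), (x=0, y=1)
  Distance 8: (x=0, y=0)
Total reachable: 24 (grid has 24 open cells total)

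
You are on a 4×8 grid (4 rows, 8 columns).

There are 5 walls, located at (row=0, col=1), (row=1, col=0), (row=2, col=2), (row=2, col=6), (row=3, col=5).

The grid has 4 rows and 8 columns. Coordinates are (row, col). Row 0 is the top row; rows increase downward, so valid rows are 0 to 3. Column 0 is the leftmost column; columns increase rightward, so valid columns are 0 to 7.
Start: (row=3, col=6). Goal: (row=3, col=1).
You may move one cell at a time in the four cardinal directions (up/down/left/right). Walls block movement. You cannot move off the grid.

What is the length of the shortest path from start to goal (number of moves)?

Answer: Shortest path length: 11

Derivation:
BFS from (row=3, col=6) until reaching (row=3, col=1):
  Distance 0: (row=3, col=6)
  Distance 1: (row=3, col=7)
  Distance 2: (row=2, col=7)
  Distance 3: (row=1, col=7)
  Distance 4: (row=0, col=7), (row=1, col=6)
  Distance 5: (row=0, col=6), (row=1, col=5)
  Distance 6: (row=0, col=5), (row=1, col=4), (row=2, col=5)
  Distance 7: (row=0, col=4), (row=1, col=3), (row=2, col=4)
  Distance 8: (row=0, col=3), (row=1, col=2), (row=2, col=3), (row=3, col=4)
  Distance 9: (row=0, col=2), (row=1, col=1), (row=3, col=3)
  Distance 10: (row=2, col=1), (row=3, col=2)
  Distance 11: (row=2, col=0), (row=3, col=1)  <- goal reached here
One shortest path (11 moves): (row=3, col=6) -> (row=3, col=7) -> (row=2, col=7) -> (row=1, col=7) -> (row=1, col=6) -> (row=1, col=5) -> (row=1, col=4) -> (row=1, col=3) -> (row=1, col=2) -> (row=1, col=1) -> (row=2, col=1) -> (row=3, col=1)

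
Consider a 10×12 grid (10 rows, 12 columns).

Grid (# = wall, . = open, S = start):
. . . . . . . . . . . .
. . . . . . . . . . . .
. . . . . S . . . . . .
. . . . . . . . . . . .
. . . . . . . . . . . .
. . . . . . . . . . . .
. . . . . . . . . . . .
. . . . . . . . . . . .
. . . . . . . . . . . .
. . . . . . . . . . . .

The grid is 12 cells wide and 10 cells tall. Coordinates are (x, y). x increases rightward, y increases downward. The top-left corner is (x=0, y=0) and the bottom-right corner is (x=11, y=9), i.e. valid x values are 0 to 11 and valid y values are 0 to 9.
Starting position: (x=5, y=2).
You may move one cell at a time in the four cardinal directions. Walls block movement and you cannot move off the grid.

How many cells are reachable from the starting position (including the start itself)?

Answer: Reachable cells: 120

Derivation:
BFS flood-fill from (x=5, y=2):
  Distance 0: (x=5, y=2)
  Distance 1: (x=5, y=1), (x=4, y=2), (x=6, y=2), (x=5, y=3)
  Distance 2: (x=5, y=0), (x=4, y=1), (x=6, y=1), (x=3, y=2), (x=7, y=2), (x=4, y=3), (x=6, y=3), (x=5, y=4)
  Distance 3: (x=4, y=0), (x=6, y=0), (x=3, y=1), (x=7, y=1), (x=2, y=2), (x=8, y=2), (x=3, y=3), (x=7, y=3), (x=4, y=4), (x=6, y=4), (x=5, y=5)
  Distance 4: (x=3, y=0), (x=7, y=0), (x=2, y=1), (x=8, y=1), (x=1, y=2), (x=9, y=2), (x=2, y=3), (x=8, y=3), (x=3, y=4), (x=7, y=4), (x=4, y=5), (x=6, y=5), (x=5, y=6)
  Distance 5: (x=2, y=0), (x=8, y=0), (x=1, y=1), (x=9, y=1), (x=0, y=2), (x=10, y=2), (x=1, y=3), (x=9, y=3), (x=2, y=4), (x=8, y=4), (x=3, y=5), (x=7, y=5), (x=4, y=6), (x=6, y=6), (x=5, y=7)
  Distance 6: (x=1, y=0), (x=9, y=0), (x=0, y=1), (x=10, y=1), (x=11, y=2), (x=0, y=3), (x=10, y=3), (x=1, y=4), (x=9, y=4), (x=2, y=5), (x=8, y=5), (x=3, y=6), (x=7, y=6), (x=4, y=7), (x=6, y=7), (x=5, y=8)
  Distance 7: (x=0, y=0), (x=10, y=0), (x=11, y=1), (x=11, y=3), (x=0, y=4), (x=10, y=4), (x=1, y=5), (x=9, y=5), (x=2, y=6), (x=8, y=6), (x=3, y=7), (x=7, y=7), (x=4, y=8), (x=6, y=8), (x=5, y=9)
  Distance 8: (x=11, y=0), (x=11, y=4), (x=0, y=5), (x=10, y=5), (x=1, y=6), (x=9, y=6), (x=2, y=7), (x=8, y=7), (x=3, y=8), (x=7, y=8), (x=4, y=9), (x=6, y=9)
  Distance 9: (x=11, y=5), (x=0, y=6), (x=10, y=6), (x=1, y=7), (x=9, y=7), (x=2, y=8), (x=8, y=8), (x=3, y=9), (x=7, y=9)
  Distance 10: (x=11, y=6), (x=0, y=7), (x=10, y=7), (x=1, y=8), (x=9, y=8), (x=2, y=9), (x=8, y=9)
  Distance 11: (x=11, y=7), (x=0, y=8), (x=10, y=8), (x=1, y=9), (x=9, y=9)
  Distance 12: (x=11, y=8), (x=0, y=9), (x=10, y=9)
  Distance 13: (x=11, y=9)
Total reachable: 120 (grid has 120 open cells total)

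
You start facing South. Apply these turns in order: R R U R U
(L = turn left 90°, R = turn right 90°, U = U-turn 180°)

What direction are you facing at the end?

Start: South
  R (right (90° clockwise)) -> West
  R (right (90° clockwise)) -> North
  U (U-turn (180°)) -> South
  R (right (90° clockwise)) -> West
  U (U-turn (180°)) -> East
Final: East

Answer: Final heading: East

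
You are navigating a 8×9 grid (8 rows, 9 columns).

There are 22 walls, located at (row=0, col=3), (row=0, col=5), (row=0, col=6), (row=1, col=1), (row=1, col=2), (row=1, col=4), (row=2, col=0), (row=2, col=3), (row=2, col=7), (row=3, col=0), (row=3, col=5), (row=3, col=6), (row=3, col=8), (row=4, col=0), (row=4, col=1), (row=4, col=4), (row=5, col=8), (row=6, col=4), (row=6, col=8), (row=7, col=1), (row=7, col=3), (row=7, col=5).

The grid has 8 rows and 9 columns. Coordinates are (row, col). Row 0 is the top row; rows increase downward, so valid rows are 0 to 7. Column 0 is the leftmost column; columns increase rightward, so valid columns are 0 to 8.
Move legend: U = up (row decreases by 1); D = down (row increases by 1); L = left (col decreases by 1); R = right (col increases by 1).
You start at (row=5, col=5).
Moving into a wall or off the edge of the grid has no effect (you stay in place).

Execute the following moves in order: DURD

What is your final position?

Start: (row=5, col=5)
  D (down): (row=5, col=5) -> (row=6, col=5)
  U (up): (row=6, col=5) -> (row=5, col=5)
  R (right): (row=5, col=5) -> (row=5, col=6)
  D (down): (row=5, col=6) -> (row=6, col=6)
Final: (row=6, col=6)

Answer: Final position: (row=6, col=6)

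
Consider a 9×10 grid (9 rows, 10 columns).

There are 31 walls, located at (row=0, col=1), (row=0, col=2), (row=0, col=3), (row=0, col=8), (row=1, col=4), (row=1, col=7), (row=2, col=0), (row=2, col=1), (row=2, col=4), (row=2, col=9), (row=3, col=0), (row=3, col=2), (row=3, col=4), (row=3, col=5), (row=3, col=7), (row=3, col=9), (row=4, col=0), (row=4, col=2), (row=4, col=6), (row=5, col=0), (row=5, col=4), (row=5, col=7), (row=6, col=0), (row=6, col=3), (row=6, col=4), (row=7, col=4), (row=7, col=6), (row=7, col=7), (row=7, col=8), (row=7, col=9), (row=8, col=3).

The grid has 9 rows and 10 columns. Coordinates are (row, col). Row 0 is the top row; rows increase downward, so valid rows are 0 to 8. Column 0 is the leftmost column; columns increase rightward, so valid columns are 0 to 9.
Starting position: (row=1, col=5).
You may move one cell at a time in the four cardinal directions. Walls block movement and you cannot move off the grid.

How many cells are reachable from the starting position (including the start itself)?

Answer: Reachable cells: 59

Derivation:
BFS flood-fill from (row=1, col=5):
  Distance 0: (row=1, col=5)
  Distance 1: (row=0, col=5), (row=1, col=6), (row=2, col=5)
  Distance 2: (row=0, col=4), (row=0, col=6), (row=2, col=6)
  Distance 3: (row=0, col=7), (row=2, col=7), (row=3, col=6)
  Distance 4: (row=2, col=8)
  Distance 5: (row=1, col=8), (row=3, col=8)
  Distance 6: (row=1, col=9), (row=4, col=8)
  Distance 7: (row=0, col=9), (row=4, col=7), (row=4, col=9), (row=5, col=8)
  Distance 8: (row=5, col=9), (row=6, col=8)
  Distance 9: (row=6, col=7), (row=6, col=9)
  Distance 10: (row=6, col=6)
  Distance 11: (row=5, col=6), (row=6, col=5)
  Distance 12: (row=5, col=5), (row=7, col=5)
  Distance 13: (row=4, col=5), (row=8, col=5)
  Distance 14: (row=4, col=4), (row=8, col=4), (row=8, col=6)
  Distance 15: (row=4, col=3), (row=8, col=7)
  Distance 16: (row=3, col=3), (row=5, col=3), (row=8, col=8)
  Distance 17: (row=2, col=3), (row=5, col=2), (row=8, col=9)
  Distance 18: (row=1, col=3), (row=2, col=2), (row=5, col=1), (row=6, col=2)
  Distance 19: (row=1, col=2), (row=4, col=1), (row=6, col=1), (row=7, col=2)
  Distance 20: (row=1, col=1), (row=3, col=1), (row=7, col=1), (row=7, col=3), (row=8, col=2)
  Distance 21: (row=1, col=0), (row=7, col=0), (row=8, col=1)
  Distance 22: (row=0, col=0), (row=8, col=0)
Total reachable: 59 (grid has 59 open cells total)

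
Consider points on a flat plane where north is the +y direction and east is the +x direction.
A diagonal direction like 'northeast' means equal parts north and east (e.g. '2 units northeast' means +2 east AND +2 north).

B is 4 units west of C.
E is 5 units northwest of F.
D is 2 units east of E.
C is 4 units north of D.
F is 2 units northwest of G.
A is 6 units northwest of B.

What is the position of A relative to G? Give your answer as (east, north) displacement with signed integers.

Place G at the origin (east=0, north=0).
  F is 2 units northwest of G: delta (east=-2, north=+2); F at (east=-2, north=2).
  E is 5 units northwest of F: delta (east=-5, north=+5); E at (east=-7, north=7).
  D is 2 units east of E: delta (east=+2, north=+0); D at (east=-5, north=7).
  C is 4 units north of D: delta (east=+0, north=+4); C at (east=-5, north=11).
  B is 4 units west of C: delta (east=-4, north=+0); B at (east=-9, north=11).
  A is 6 units northwest of B: delta (east=-6, north=+6); A at (east=-15, north=17).
Therefore A relative to G: (east=-15, north=17).

Answer: A is at (east=-15, north=17) relative to G.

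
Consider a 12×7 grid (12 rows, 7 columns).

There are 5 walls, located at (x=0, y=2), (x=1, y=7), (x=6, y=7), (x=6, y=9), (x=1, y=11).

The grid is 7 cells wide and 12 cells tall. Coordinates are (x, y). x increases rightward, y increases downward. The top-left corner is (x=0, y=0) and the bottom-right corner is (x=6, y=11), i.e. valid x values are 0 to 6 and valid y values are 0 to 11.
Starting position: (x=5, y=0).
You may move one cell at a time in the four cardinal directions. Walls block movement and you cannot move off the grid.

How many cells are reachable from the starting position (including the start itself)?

Answer: Reachable cells: 79

Derivation:
BFS flood-fill from (x=5, y=0):
  Distance 0: (x=5, y=0)
  Distance 1: (x=4, y=0), (x=6, y=0), (x=5, y=1)
  Distance 2: (x=3, y=0), (x=4, y=1), (x=6, y=1), (x=5, y=2)
  Distance 3: (x=2, y=0), (x=3, y=1), (x=4, y=2), (x=6, y=2), (x=5, y=3)
  Distance 4: (x=1, y=0), (x=2, y=1), (x=3, y=2), (x=4, y=3), (x=6, y=3), (x=5, y=4)
  Distance 5: (x=0, y=0), (x=1, y=1), (x=2, y=2), (x=3, y=3), (x=4, y=4), (x=6, y=4), (x=5, y=5)
  Distance 6: (x=0, y=1), (x=1, y=2), (x=2, y=3), (x=3, y=4), (x=4, y=5), (x=6, y=5), (x=5, y=6)
  Distance 7: (x=1, y=3), (x=2, y=4), (x=3, y=5), (x=4, y=6), (x=6, y=6), (x=5, y=7)
  Distance 8: (x=0, y=3), (x=1, y=4), (x=2, y=5), (x=3, y=6), (x=4, y=7), (x=5, y=8)
  Distance 9: (x=0, y=4), (x=1, y=5), (x=2, y=6), (x=3, y=7), (x=4, y=8), (x=6, y=8), (x=5, y=9)
  Distance 10: (x=0, y=5), (x=1, y=6), (x=2, y=7), (x=3, y=8), (x=4, y=9), (x=5, y=10)
  Distance 11: (x=0, y=6), (x=2, y=8), (x=3, y=9), (x=4, y=10), (x=6, y=10), (x=5, y=11)
  Distance 12: (x=0, y=7), (x=1, y=8), (x=2, y=9), (x=3, y=10), (x=4, y=11), (x=6, y=11)
  Distance 13: (x=0, y=8), (x=1, y=9), (x=2, y=10), (x=3, y=11)
  Distance 14: (x=0, y=9), (x=1, y=10), (x=2, y=11)
  Distance 15: (x=0, y=10)
  Distance 16: (x=0, y=11)
Total reachable: 79 (grid has 79 open cells total)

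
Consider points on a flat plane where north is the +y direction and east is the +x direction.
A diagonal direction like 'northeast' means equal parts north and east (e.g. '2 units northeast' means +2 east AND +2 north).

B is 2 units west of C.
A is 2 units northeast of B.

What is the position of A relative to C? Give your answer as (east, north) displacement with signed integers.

Place C at the origin (east=0, north=0).
  B is 2 units west of C: delta (east=-2, north=+0); B at (east=-2, north=0).
  A is 2 units northeast of B: delta (east=+2, north=+2); A at (east=0, north=2).
Therefore A relative to C: (east=0, north=2).

Answer: A is at (east=0, north=2) relative to C.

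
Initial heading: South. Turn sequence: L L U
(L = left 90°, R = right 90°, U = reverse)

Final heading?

Answer: Final heading: South

Derivation:
Start: South
  L (left (90° counter-clockwise)) -> East
  L (left (90° counter-clockwise)) -> North
  U (U-turn (180°)) -> South
Final: South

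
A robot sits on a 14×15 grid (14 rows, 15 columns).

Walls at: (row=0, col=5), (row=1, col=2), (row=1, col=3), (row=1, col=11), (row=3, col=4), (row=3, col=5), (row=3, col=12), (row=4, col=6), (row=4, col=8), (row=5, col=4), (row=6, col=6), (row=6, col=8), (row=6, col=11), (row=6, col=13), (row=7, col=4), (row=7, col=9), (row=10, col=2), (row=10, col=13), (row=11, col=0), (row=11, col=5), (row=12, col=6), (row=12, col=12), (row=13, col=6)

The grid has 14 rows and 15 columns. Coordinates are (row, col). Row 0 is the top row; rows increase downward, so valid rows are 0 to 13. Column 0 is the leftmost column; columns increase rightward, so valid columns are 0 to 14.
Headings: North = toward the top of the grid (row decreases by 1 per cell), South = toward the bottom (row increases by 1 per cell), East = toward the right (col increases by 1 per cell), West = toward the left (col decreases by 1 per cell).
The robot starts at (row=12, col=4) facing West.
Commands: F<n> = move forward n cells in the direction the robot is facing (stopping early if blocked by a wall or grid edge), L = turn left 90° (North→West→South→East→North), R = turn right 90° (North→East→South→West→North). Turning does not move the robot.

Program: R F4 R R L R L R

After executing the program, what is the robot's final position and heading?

Answer: Final position: (row=8, col=4), facing South

Derivation:
Start: (row=12, col=4), facing West
  R: turn right, now facing North
  F4: move forward 4, now at (row=8, col=4)
  R: turn right, now facing East
  R: turn right, now facing South
  L: turn left, now facing East
  R: turn right, now facing South
  L: turn left, now facing East
  R: turn right, now facing South
Final: (row=8, col=4), facing South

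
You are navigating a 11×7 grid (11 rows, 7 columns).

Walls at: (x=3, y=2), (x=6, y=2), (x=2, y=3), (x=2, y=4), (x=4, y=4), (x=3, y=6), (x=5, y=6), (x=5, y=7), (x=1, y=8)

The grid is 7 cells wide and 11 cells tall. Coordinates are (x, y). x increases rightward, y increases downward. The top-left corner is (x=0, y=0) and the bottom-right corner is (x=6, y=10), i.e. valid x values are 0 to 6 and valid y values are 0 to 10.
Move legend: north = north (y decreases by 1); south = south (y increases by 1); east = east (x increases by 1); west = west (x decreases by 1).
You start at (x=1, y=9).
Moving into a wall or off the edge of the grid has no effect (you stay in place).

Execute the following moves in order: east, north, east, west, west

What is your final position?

Start: (x=1, y=9)
  east (east): (x=1, y=9) -> (x=2, y=9)
  north (north): (x=2, y=9) -> (x=2, y=8)
  east (east): (x=2, y=8) -> (x=3, y=8)
  west (west): (x=3, y=8) -> (x=2, y=8)
  west (west): blocked, stay at (x=2, y=8)
Final: (x=2, y=8)

Answer: Final position: (x=2, y=8)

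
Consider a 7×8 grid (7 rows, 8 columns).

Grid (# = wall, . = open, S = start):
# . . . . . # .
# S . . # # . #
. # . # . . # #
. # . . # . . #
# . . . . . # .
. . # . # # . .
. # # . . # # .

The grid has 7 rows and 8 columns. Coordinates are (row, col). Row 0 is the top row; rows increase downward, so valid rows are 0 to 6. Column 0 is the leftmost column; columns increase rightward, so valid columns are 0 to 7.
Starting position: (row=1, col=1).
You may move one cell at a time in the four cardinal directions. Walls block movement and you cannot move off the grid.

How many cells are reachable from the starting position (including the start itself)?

BFS flood-fill from (row=1, col=1):
  Distance 0: (row=1, col=1)
  Distance 1: (row=0, col=1), (row=1, col=2)
  Distance 2: (row=0, col=2), (row=1, col=3), (row=2, col=2)
  Distance 3: (row=0, col=3), (row=3, col=2)
  Distance 4: (row=0, col=4), (row=3, col=3), (row=4, col=2)
  Distance 5: (row=0, col=5), (row=4, col=1), (row=4, col=3)
  Distance 6: (row=4, col=4), (row=5, col=1), (row=5, col=3)
  Distance 7: (row=4, col=5), (row=5, col=0), (row=6, col=3)
  Distance 8: (row=3, col=5), (row=6, col=0), (row=6, col=4)
  Distance 9: (row=2, col=5), (row=3, col=6)
  Distance 10: (row=2, col=4)
Total reachable: 26 (grid has 34 open cells total)

Answer: Reachable cells: 26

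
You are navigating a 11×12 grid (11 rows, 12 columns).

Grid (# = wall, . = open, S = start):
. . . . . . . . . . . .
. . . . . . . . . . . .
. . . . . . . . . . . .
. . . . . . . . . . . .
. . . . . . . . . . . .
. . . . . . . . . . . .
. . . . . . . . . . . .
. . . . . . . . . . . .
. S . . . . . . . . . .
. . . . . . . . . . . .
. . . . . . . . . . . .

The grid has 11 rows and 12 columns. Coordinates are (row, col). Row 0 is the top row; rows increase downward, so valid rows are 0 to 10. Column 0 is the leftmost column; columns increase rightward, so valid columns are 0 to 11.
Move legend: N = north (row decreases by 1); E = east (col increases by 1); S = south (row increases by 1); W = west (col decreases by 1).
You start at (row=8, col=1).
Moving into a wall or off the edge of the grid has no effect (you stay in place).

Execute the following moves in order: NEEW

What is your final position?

Start: (row=8, col=1)
  N (north): (row=8, col=1) -> (row=7, col=1)
  E (east): (row=7, col=1) -> (row=7, col=2)
  E (east): (row=7, col=2) -> (row=7, col=3)
  W (west): (row=7, col=3) -> (row=7, col=2)
Final: (row=7, col=2)

Answer: Final position: (row=7, col=2)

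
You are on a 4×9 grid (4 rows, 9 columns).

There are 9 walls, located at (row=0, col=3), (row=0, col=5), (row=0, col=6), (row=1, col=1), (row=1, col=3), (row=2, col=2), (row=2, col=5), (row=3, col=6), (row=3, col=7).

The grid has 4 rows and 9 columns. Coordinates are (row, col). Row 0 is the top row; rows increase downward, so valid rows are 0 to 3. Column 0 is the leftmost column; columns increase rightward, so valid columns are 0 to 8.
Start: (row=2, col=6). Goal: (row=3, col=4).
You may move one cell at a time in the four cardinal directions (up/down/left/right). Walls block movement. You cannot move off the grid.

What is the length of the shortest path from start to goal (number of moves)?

BFS from (row=2, col=6) until reaching (row=3, col=4):
  Distance 0: (row=2, col=6)
  Distance 1: (row=1, col=6), (row=2, col=7)
  Distance 2: (row=1, col=5), (row=1, col=7), (row=2, col=8)
  Distance 3: (row=0, col=7), (row=1, col=4), (row=1, col=8), (row=3, col=8)
  Distance 4: (row=0, col=4), (row=0, col=8), (row=2, col=4)
  Distance 5: (row=2, col=3), (row=3, col=4)  <- goal reached here
One shortest path (5 moves): (row=2, col=6) -> (row=1, col=6) -> (row=1, col=5) -> (row=1, col=4) -> (row=2, col=4) -> (row=3, col=4)

Answer: Shortest path length: 5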